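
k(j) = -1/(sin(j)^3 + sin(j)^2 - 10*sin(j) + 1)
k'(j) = -(-3*sin(j)^2*cos(j) - 2*sin(j)*cos(j) + 10*cos(j))/(sin(j)^3 + sin(j)^2 - 10*sin(j) + 1)^2 = (3*sin(j)^2 + 2*sin(j) - 10)*cos(j)/(sin(j)^3 + sin(j)^2 - 10*sin(j) + 1)^2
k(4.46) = -0.09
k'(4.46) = 0.02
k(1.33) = 0.15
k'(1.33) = -0.03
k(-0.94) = -0.11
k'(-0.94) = -0.07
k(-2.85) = -0.25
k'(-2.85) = 0.64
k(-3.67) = 0.27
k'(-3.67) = 0.53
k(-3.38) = 0.77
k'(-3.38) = 5.44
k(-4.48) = 0.15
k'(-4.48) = 0.03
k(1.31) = 0.15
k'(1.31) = -0.03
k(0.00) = -1.00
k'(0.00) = -10.00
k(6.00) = -0.26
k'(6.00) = -0.67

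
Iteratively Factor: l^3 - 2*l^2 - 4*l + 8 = (l + 2)*(l^2 - 4*l + 4) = (l - 2)*(l + 2)*(l - 2)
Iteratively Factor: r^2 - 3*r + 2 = (r - 2)*(r - 1)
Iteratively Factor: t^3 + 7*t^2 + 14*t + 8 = (t + 4)*(t^2 + 3*t + 2) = (t + 2)*(t + 4)*(t + 1)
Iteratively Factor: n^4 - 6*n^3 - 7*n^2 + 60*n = (n + 3)*(n^3 - 9*n^2 + 20*n) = n*(n + 3)*(n^2 - 9*n + 20) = n*(n - 4)*(n + 3)*(n - 5)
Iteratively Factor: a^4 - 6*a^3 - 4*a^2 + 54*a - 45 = (a + 3)*(a^3 - 9*a^2 + 23*a - 15) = (a - 5)*(a + 3)*(a^2 - 4*a + 3) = (a - 5)*(a - 3)*(a + 3)*(a - 1)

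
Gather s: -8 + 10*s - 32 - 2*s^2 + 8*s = -2*s^2 + 18*s - 40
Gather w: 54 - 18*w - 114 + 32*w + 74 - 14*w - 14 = 0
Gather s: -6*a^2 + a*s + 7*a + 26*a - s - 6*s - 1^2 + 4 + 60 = -6*a^2 + 33*a + s*(a - 7) + 63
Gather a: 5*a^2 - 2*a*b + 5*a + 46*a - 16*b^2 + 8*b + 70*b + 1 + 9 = 5*a^2 + a*(51 - 2*b) - 16*b^2 + 78*b + 10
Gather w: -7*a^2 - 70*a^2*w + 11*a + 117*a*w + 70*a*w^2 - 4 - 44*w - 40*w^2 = -7*a^2 + 11*a + w^2*(70*a - 40) + w*(-70*a^2 + 117*a - 44) - 4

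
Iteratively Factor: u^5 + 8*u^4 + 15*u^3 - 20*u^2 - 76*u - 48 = (u - 2)*(u^4 + 10*u^3 + 35*u^2 + 50*u + 24) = (u - 2)*(u + 3)*(u^3 + 7*u^2 + 14*u + 8) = (u - 2)*(u + 3)*(u + 4)*(u^2 + 3*u + 2) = (u - 2)*(u + 1)*(u + 3)*(u + 4)*(u + 2)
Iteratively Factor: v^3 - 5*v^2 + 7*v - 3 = (v - 3)*(v^2 - 2*v + 1) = (v - 3)*(v - 1)*(v - 1)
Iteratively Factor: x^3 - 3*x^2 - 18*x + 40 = (x + 4)*(x^2 - 7*x + 10) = (x - 5)*(x + 4)*(x - 2)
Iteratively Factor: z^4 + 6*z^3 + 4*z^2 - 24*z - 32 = (z + 2)*(z^3 + 4*z^2 - 4*z - 16) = (z - 2)*(z + 2)*(z^2 + 6*z + 8) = (z - 2)*(z + 2)^2*(z + 4)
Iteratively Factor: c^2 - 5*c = (c - 5)*(c)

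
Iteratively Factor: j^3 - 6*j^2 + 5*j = (j - 5)*(j^2 - j) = j*(j - 5)*(j - 1)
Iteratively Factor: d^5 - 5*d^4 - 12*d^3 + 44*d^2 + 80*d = (d - 5)*(d^4 - 12*d^2 - 16*d) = d*(d - 5)*(d^3 - 12*d - 16) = d*(d - 5)*(d + 2)*(d^2 - 2*d - 8) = d*(d - 5)*(d + 2)^2*(d - 4)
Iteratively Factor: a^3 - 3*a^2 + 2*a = (a)*(a^2 - 3*a + 2) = a*(a - 1)*(a - 2)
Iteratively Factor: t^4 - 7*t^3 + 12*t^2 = (t - 4)*(t^3 - 3*t^2) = (t - 4)*(t - 3)*(t^2) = t*(t - 4)*(t - 3)*(t)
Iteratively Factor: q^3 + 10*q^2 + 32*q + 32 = (q + 2)*(q^2 + 8*q + 16) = (q + 2)*(q + 4)*(q + 4)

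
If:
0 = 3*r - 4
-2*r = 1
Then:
No Solution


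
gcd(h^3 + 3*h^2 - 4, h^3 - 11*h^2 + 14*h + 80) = h + 2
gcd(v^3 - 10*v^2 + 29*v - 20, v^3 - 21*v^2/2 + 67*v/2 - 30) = v^2 - 9*v + 20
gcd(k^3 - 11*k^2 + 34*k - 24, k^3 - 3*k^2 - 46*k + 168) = k^2 - 10*k + 24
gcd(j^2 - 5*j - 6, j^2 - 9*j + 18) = j - 6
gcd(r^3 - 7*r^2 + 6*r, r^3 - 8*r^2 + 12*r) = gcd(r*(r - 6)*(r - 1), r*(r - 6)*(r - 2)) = r^2 - 6*r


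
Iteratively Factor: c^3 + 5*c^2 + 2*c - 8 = (c + 2)*(c^2 + 3*c - 4) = (c + 2)*(c + 4)*(c - 1)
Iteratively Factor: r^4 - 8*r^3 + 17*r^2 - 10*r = (r)*(r^3 - 8*r^2 + 17*r - 10) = r*(r - 1)*(r^2 - 7*r + 10) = r*(r - 5)*(r - 1)*(r - 2)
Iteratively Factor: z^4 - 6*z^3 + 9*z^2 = (z)*(z^3 - 6*z^2 + 9*z) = z*(z - 3)*(z^2 - 3*z) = z^2*(z - 3)*(z - 3)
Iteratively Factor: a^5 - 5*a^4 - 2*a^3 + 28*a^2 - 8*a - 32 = (a - 2)*(a^4 - 3*a^3 - 8*a^2 + 12*a + 16) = (a - 4)*(a - 2)*(a^3 + a^2 - 4*a - 4) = (a - 4)*(a - 2)^2*(a^2 + 3*a + 2) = (a - 4)*(a - 2)^2*(a + 1)*(a + 2)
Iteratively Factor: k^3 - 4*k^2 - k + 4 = (k - 1)*(k^2 - 3*k - 4) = (k - 1)*(k + 1)*(k - 4)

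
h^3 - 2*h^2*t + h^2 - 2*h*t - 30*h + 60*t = (h - 5)*(h + 6)*(h - 2*t)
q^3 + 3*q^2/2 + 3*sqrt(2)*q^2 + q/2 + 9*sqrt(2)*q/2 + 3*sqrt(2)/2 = (q + 1/2)*(q + 1)*(q + 3*sqrt(2))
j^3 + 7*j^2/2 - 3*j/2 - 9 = (j - 3/2)*(j + 2)*(j + 3)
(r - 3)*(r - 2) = r^2 - 5*r + 6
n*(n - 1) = n^2 - n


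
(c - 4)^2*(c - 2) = c^3 - 10*c^2 + 32*c - 32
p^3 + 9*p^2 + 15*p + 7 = (p + 1)^2*(p + 7)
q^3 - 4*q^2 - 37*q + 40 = (q - 8)*(q - 1)*(q + 5)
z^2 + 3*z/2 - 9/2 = (z - 3/2)*(z + 3)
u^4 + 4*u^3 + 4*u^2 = u^2*(u + 2)^2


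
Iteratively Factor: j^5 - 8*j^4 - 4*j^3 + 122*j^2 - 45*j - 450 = (j + 2)*(j^4 - 10*j^3 + 16*j^2 + 90*j - 225) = (j + 2)*(j + 3)*(j^3 - 13*j^2 + 55*j - 75) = (j - 5)*(j + 2)*(j + 3)*(j^2 - 8*j + 15) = (j - 5)^2*(j + 2)*(j + 3)*(j - 3)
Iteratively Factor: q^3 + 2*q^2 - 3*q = (q + 3)*(q^2 - q) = (q - 1)*(q + 3)*(q)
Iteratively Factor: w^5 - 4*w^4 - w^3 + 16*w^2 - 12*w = (w - 1)*(w^4 - 3*w^3 - 4*w^2 + 12*w) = (w - 2)*(w - 1)*(w^3 - w^2 - 6*w) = w*(w - 2)*(w - 1)*(w^2 - w - 6) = w*(w - 3)*(w - 2)*(w - 1)*(w + 2)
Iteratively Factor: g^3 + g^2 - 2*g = (g)*(g^2 + g - 2) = g*(g - 1)*(g + 2)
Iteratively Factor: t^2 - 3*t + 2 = (t - 1)*(t - 2)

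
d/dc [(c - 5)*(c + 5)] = 2*c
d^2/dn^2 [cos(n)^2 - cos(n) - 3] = cos(n) - 2*cos(2*n)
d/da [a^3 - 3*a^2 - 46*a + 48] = 3*a^2 - 6*a - 46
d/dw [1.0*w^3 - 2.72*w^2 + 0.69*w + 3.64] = 3.0*w^2 - 5.44*w + 0.69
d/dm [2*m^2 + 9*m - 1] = 4*m + 9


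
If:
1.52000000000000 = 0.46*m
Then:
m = 3.30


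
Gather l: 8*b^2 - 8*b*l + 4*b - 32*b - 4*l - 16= 8*b^2 - 28*b + l*(-8*b - 4) - 16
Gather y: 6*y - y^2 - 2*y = -y^2 + 4*y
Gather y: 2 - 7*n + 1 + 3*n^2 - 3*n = 3*n^2 - 10*n + 3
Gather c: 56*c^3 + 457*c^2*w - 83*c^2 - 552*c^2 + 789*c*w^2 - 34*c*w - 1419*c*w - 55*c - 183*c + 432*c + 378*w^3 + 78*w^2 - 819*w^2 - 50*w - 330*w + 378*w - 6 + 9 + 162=56*c^3 + c^2*(457*w - 635) + c*(789*w^2 - 1453*w + 194) + 378*w^3 - 741*w^2 - 2*w + 165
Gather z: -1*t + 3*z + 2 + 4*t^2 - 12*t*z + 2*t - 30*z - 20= 4*t^2 + t + z*(-12*t - 27) - 18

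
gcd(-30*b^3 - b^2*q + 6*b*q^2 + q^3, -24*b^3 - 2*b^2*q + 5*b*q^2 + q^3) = -6*b^2 + b*q + q^2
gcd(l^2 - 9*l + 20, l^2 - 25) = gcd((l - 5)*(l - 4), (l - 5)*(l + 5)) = l - 5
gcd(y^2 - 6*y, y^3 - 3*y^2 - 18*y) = y^2 - 6*y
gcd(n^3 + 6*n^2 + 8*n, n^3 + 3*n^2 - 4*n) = n^2 + 4*n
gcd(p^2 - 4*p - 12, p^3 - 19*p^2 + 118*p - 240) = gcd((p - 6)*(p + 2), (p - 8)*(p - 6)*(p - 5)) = p - 6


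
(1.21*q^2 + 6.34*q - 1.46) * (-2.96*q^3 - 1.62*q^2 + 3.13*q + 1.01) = -3.5816*q^5 - 20.7266*q^4 - 2.1619*q^3 + 23.4315*q^2 + 1.8336*q - 1.4746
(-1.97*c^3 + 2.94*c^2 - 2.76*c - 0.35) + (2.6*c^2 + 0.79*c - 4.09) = -1.97*c^3 + 5.54*c^2 - 1.97*c - 4.44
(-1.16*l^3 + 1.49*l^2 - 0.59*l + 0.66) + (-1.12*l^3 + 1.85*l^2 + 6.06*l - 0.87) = -2.28*l^3 + 3.34*l^2 + 5.47*l - 0.21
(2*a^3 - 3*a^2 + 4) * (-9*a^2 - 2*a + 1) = -18*a^5 + 23*a^4 + 8*a^3 - 39*a^2 - 8*a + 4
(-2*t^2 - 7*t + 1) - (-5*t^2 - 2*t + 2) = 3*t^2 - 5*t - 1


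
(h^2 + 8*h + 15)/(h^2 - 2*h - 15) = (h + 5)/(h - 5)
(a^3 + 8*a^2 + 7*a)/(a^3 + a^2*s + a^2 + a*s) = (a + 7)/(a + s)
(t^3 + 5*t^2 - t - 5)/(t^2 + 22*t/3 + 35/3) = 3*(t^2 - 1)/(3*t + 7)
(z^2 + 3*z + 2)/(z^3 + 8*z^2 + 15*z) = (z^2 + 3*z + 2)/(z*(z^2 + 8*z + 15))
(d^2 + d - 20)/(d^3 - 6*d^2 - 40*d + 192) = (d + 5)/(d^2 - 2*d - 48)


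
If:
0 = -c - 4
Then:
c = -4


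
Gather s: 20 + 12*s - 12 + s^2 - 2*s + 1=s^2 + 10*s + 9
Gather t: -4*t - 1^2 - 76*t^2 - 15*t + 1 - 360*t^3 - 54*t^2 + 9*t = -360*t^3 - 130*t^2 - 10*t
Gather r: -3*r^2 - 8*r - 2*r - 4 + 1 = -3*r^2 - 10*r - 3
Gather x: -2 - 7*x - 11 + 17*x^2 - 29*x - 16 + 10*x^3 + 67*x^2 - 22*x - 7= 10*x^3 + 84*x^2 - 58*x - 36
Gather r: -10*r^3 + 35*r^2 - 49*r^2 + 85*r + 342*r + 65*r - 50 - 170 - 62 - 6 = -10*r^3 - 14*r^2 + 492*r - 288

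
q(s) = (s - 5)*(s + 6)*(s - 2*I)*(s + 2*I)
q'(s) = (s - 5)*(s + 6)*(s - 2*I) + (s - 5)*(s + 6)*(s + 2*I) + (s - 5)*(s - 2*I)*(s + 2*I) + (s + 6)*(s - 2*I)*(s + 2*I) = 4*s^3 + 3*s^2 - 52*s + 4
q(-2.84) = -298.92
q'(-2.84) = 84.25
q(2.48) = -216.91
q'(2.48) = -45.50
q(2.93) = -232.63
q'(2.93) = -21.99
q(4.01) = -198.99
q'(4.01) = 101.65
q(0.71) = -129.65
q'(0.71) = -29.98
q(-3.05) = -315.90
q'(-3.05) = 77.02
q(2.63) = -223.28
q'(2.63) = -39.24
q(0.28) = -120.89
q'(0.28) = -10.24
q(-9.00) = 3570.00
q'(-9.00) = -2201.00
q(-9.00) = 3570.00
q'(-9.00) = -2201.00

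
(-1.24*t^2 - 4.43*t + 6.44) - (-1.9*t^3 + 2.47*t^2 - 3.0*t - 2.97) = 1.9*t^3 - 3.71*t^2 - 1.43*t + 9.41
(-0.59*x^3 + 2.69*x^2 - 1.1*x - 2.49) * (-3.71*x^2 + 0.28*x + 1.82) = 2.1889*x^5 - 10.1451*x^4 + 3.7604*x^3 + 13.8257*x^2 - 2.6992*x - 4.5318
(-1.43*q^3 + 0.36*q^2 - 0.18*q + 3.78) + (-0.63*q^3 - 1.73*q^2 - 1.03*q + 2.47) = -2.06*q^3 - 1.37*q^2 - 1.21*q + 6.25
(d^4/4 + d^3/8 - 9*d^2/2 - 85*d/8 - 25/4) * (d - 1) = d^5/4 - d^4/8 - 37*d^3/8 - 49*d^2/8 + 35*d/8 + 25/4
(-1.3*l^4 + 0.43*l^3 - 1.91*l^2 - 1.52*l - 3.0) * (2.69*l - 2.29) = -3.497*l^5 + 4.1337*l^4 - 6.1226*l^3 + 0.2851*l^2 - 4.5892*l + 6.87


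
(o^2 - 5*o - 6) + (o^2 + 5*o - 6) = 2*o^2 - 12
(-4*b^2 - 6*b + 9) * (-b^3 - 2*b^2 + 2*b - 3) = 4*b^5 + 14*b^4 - 5*b^3 - 18*b^2 + 36*b - 27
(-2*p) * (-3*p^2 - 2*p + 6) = 6*p^3 + 4*p^2 - 12*p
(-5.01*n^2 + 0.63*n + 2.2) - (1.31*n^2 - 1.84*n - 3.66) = -6.32*n^2 + 2.47*n + 5.86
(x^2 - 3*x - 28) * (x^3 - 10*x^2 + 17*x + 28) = x^5 - 13*x^4 + 19*x^3 + 257*x^2 - 560*x - 784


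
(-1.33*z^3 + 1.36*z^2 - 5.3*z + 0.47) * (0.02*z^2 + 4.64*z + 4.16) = -0.0266*z^5 - 6.144*z^4 + 0.6716*z^3 - 18.925*z^2 - 19.8672*z + 1.9552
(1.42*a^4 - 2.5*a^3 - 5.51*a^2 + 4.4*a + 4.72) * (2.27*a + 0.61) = 3.2234*a^5 - 4.8088*a^4 - 14.0327*a^3 + 6.6269*a^2 + 13.3984*a + 2.8792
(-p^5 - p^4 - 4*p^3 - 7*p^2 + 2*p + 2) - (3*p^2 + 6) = -p^5 - p^4 - 4*p^3 - 10*p^2 + 2*p - 4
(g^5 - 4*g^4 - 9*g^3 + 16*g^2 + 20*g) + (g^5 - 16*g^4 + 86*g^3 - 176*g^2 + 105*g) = 2*g^5 - 20*g^4 + 77*g^3 - 160*g^2 + 125*g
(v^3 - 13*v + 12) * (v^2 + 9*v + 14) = v^5 + 9*v^4 + v^3 - 105*v^2 - 74*v + 168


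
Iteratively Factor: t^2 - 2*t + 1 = (t - 1)*(t - 1)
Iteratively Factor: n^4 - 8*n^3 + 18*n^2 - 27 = (n + 1)*(n^3 - 9*n^2 + 27*n - 27) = (n - 3)*(n + 1)*(n^2 - 6*n + 9) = (n - 3)^2*(n + 1)*(n - 3)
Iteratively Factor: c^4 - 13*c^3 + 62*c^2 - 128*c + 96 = (c - 2)*(c^3 - 11*c^2 + 40*c - 48) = (c - 4)*(c - 2)*(c^2 - 7*c + 12) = (c - 4)*(c - 3)*(c - 2)*(c - 4)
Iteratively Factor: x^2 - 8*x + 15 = (x - 3)*(x - 5)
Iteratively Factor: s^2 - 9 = (s + 3)*(s - 3)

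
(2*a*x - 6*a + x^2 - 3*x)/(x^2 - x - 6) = (2*a + x)/(x + 2)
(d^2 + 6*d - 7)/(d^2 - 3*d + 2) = (d + 7)/(d - 2)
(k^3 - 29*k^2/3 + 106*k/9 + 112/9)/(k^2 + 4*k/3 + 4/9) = (3*k^2 - 31*k + 56)/(3*k + 2)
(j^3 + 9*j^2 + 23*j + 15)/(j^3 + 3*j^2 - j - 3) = (j + 5)/(j - 1)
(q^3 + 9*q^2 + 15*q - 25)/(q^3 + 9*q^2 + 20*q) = (q^2 + 4*q - 5)/(q*(q + 4))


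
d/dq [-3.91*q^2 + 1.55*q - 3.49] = 1.55 - 7.82*q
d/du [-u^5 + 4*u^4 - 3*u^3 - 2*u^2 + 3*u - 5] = -5*u^4 + 16*u^3 - 9*u^2 - 4*u + 3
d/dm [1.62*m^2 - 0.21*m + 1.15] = 3.24*m - 0.21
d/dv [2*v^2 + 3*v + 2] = 4*v + 3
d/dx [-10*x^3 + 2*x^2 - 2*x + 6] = -30*x^2 + 4*x - 2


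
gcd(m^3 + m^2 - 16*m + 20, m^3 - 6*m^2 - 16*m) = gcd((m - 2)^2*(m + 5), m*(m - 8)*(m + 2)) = 1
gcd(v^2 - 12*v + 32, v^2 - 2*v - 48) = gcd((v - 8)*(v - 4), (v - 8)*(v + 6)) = v - 8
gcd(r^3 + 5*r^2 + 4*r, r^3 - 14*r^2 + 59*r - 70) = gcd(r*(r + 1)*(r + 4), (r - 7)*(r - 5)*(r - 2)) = 1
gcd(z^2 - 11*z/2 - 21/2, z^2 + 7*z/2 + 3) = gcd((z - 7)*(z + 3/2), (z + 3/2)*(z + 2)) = z + 3/2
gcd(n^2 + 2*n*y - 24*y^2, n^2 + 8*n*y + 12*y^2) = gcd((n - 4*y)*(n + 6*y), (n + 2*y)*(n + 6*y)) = n + 6*y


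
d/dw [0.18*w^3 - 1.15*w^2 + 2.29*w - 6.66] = 0.54*w^2 - 2.3*w + 2.29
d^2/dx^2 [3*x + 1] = 0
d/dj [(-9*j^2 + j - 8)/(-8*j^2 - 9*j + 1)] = (89*j^2 - 146*j - 71)/(64*j^4 + 144*j^3 + 65*j^2 - 18*j + 1)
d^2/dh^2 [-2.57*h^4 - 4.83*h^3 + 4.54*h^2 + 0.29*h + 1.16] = -30.84*h^2 - 28.98*h + 9.08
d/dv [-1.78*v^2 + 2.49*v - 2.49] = 2.49 - 3.56*v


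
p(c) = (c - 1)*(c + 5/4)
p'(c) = 2*c + 1/4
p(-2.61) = 4.91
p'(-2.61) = -4.97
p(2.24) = 4.33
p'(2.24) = 4.73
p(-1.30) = 0.12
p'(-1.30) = -2.35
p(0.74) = -0.52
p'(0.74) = 1.73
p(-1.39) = 0.33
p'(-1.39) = -2.53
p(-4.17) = 15.10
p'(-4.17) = -8.09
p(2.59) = 6.11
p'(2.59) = 5.43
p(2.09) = 3.64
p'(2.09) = 4.43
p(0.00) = -1.25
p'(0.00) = 0.25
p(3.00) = 8.50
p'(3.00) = 6.25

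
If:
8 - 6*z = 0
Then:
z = 4/3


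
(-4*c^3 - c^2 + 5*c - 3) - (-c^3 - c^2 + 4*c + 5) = -3*c^3 + c - 8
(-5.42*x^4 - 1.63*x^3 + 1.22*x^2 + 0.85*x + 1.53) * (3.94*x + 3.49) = -21.3548*x^5 - 25.338*x^4 - 0.8819*x^3 + 7.6068*x^2 + 8.9947*x + 5.3397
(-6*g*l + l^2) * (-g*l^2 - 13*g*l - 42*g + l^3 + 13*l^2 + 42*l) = 6*g^2*l^3 + 78*g^2*l^2 + 252*g^2*l - 7*g*l^4 - 91*g*l^3 - 294*g*l^2 + l^5 + 13*l^4 + 42*l^3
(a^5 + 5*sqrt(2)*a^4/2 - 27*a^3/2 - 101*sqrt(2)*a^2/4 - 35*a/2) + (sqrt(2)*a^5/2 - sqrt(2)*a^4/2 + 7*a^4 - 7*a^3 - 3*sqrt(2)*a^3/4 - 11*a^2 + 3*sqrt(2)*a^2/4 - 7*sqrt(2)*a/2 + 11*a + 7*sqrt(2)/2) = sqrt(2)*a^5/2 + a^5 + 2*sqrt(2)*a^4 + 7*a^4 - 41*a^3/2 - 3*sqrt(2)*a^3/4 - 49*sqrt(2)*a^2/2 - 11*a^2 - 13*a/2 - 7*sqrt(2)*a/2 + 7*sqrt(2)/2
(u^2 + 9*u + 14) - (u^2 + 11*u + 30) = -2*u - 16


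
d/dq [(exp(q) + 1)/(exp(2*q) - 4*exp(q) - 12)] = (-2*(exp(q) - 2)*(exp(q) + 1) + exp(2*q) - 4*exp(q) - 12)*exp(q)/(-exp(2*q) + 4*exp(q) + 12)^2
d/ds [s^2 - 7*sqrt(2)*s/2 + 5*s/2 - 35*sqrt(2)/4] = 2*s - 7*sqrt(2)/2 + 5/2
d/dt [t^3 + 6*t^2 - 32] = 3*t*(t + 4)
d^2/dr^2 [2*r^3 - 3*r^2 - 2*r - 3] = 12*r - 6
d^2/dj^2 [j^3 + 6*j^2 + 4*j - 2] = 6*j + 12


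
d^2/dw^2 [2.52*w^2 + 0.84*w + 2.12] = 5.04000000000000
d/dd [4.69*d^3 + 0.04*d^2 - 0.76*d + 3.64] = 14.07*d^2 + 0.08*d - 0.76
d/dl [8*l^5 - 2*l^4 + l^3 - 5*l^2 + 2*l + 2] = 40*l^4 - 8*l^3 + 3*l^2 - 10*l + 2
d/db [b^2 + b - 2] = 2*b + 1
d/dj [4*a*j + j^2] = 4*a + 2*j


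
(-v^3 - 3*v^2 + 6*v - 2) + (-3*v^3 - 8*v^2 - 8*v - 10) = -4*v^3 - 11*v^2 - 2*v - 12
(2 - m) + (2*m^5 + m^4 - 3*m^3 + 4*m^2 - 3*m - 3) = 2*m^5 + m^4 - 3*m^3 + 4*m^2 - 4*m - 1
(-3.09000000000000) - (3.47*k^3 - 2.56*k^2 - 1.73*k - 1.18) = -3.47*k^3 + 2.56*k^2 + 1.73*k - 1.91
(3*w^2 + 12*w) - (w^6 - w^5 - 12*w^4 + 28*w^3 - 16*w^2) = -w^6 + w^5 + 12*w^4 - 28*w^3 + 19*w^2 + 12*w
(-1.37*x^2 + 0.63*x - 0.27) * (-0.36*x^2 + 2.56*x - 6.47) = 0.4932*x^4 - 3.734*x^3 + 10.5739*x^2 - 4.7673*x + 1.7469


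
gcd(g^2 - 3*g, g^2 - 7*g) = g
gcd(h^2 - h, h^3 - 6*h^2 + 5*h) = h^2 - h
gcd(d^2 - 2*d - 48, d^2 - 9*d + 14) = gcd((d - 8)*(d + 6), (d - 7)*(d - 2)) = 1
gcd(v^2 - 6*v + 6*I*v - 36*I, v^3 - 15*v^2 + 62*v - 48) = v - 6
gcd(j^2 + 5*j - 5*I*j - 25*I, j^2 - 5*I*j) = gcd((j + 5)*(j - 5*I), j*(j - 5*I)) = j - 5*I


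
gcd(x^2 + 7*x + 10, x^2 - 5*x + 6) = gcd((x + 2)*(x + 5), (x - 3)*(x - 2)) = 1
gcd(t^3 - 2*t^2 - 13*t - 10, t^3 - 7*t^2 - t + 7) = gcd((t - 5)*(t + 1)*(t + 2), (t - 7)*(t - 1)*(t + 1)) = t + 1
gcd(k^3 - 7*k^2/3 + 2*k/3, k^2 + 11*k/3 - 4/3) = k - 1/3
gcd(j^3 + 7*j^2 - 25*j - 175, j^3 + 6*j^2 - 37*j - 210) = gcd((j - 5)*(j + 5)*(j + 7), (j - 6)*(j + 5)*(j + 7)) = j^2 + 12*j + 35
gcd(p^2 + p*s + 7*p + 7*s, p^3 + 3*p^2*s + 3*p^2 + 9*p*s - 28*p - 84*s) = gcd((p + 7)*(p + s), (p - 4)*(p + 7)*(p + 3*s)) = p + 7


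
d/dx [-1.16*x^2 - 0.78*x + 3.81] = -2.32*x - 0.78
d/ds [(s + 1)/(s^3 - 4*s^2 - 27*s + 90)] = (s^3 - 4*s^2 - 27*s + (s + 1)*(-3*s^2 + 8*s + 27) + 90)/(s^3 - 4*s^2 - 27*s + 90)^2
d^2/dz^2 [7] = 0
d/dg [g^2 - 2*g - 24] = 2*g - 2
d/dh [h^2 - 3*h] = 2*h - 3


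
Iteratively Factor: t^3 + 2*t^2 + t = (t)*(t^2 + 2*t + 1) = t*(t + 1)*(t + 1)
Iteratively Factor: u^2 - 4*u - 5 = (u - 5)*(u + 1)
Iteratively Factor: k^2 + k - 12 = (k - 3)*(k + 4)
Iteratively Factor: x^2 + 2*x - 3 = (x + 3)*(x - 1)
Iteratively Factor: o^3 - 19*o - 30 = (o + 3)*(o^2 - 3*o - 10) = (o - 5)*(o + 3)*(o + 2)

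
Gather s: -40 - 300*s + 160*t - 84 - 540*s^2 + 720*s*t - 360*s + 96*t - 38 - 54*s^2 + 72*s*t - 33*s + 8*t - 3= -594*s^2 + s*(792*t - 693) + 264*t - 165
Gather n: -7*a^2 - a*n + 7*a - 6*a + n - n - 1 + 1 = -7*a^2 - a*n + a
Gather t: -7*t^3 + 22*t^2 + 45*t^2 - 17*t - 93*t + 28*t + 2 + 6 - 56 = -7*t^3 + 67*t^2 - 82*t - 48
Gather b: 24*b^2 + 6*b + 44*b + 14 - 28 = 24*b^2 + 50*b - 14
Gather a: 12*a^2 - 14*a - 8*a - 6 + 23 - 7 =12*a^2 - 22*a + 10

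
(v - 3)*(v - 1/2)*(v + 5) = v^3 + 3*v^2/2 - 16*v + 15/2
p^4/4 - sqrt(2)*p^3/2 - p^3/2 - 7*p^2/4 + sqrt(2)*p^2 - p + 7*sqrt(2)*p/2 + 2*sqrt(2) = (p/2 + 1/2)^2*(p - 4)*(p - 2*sqrt(2))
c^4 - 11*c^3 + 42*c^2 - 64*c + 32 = (c - 4)^2*(c - 2)*(c - 1)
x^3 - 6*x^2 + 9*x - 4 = (x - 4)*(x - 1)^2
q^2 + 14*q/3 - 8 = (q - 4/3)*(q + 6)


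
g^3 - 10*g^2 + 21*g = g*(g - 7)*(g - 3)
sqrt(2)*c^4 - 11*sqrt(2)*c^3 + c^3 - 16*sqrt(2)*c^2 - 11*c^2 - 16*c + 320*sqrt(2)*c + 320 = (c - 8)^2*(c + 5)*(sqrt(2)*c + 1)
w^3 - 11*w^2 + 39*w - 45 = (w - 5)*(w - 3)^2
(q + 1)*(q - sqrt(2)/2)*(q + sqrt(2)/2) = q^3 + q^2 - q/2 - 1/2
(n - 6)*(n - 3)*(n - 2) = n^3 - 11*n^2 + 36*n - 36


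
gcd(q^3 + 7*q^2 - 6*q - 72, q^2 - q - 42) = q + 6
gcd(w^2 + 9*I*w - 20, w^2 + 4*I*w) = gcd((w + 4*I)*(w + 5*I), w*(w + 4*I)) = w + 4*I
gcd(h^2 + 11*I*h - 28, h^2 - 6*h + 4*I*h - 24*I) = h + 4*I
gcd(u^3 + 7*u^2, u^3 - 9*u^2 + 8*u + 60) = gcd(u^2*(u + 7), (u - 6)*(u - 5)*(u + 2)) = 1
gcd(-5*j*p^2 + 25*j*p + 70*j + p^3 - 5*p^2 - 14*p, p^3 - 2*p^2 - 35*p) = p - 7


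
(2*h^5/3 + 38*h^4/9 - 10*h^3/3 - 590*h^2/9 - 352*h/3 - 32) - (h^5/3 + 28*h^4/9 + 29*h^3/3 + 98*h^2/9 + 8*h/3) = h^5/3 + 10*h^4/9 - 13*h^3 - 688*h^2/9 - 120*h - 32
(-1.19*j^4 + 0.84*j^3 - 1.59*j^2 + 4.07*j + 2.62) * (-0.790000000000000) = 0.9401*j^4 - 0.6636*j^3 + 1.2561*j^2 - 3.2153*j - 2.0698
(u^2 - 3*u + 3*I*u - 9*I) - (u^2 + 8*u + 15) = -11*u + 3*I*u - 15 - 9*I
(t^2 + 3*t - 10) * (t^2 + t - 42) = t^4 + 4*t^3 - 49*t^2 - 136*t + 420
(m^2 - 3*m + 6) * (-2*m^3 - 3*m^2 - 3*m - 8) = -2*m^5 + 3*m^4 - 6*m^3 - 17*m^2 + 6*m - 48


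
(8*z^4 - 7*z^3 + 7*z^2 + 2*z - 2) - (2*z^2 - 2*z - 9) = 8*z^4 - 7*z^3 + 5*z^2 + 4*z + 7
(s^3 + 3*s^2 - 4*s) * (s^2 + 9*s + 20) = s^5 + 12*s^4 + 43*s^3 + 24*s^2 - 80*s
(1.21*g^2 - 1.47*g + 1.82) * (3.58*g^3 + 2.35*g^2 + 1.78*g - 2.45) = 4.3318*g^5 - 2.4191*g^4 + 5.2149*g^3 - 1.3041*g^2 + 6.8411*g - 4.459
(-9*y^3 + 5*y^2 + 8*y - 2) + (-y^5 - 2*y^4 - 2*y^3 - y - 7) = -y^5 - 2*y^4 - 11*y^3 + 5*y^2 + 7*y - 9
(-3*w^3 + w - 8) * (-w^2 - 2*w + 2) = 3*w^5 + 6*w^4 - 7*w^3 + 6*w^2 + 18*w - 16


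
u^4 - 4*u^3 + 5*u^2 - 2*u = u*(u - 2)*(u - 1)^2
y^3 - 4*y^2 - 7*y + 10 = (y - 5)*(y - 1)*(y + 2)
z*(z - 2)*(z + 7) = z^3 + 5*z^2 - 14*z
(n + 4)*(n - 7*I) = n^2 + 4*n - 7*I*n - 28*I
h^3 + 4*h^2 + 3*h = h*(h + 1)*(h + 3)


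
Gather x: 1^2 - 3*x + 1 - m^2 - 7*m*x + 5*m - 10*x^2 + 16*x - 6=-m^2 + 5*m - 10*x^2 + x*(13 - 7*m) - 4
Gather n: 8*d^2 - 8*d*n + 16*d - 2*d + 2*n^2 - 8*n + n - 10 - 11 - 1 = 8*d^2 + 14*d + 2*n^2 + n*(-8*d - 7) - 22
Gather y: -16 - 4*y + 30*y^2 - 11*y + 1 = 30*y^2 - 15*y - 15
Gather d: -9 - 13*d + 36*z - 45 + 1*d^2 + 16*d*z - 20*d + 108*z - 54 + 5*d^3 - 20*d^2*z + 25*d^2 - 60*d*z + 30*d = 5*d^3 + d^2*(26 - 20*z) + d*(-44*z - 3) + 144*z - 108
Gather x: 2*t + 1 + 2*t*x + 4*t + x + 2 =6*t + x*(2*t + 1) + 3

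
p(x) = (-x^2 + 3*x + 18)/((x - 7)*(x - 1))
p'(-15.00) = 0.02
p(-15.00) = -0.72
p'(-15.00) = 0.02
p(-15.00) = -0.72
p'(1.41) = 19.88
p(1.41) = -8.83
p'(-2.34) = 0.32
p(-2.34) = 0.18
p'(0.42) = 9.95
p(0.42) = 5.00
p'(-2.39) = 0.31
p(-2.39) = 0.16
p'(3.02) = 0.92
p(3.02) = -2.23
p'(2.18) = 2.47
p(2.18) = -3.48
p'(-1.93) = 0.41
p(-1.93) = 0.32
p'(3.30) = 0.75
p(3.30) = -2.00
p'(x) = (3 - 2*x)/((x - 7)*(x - 1)) - (-x^2 + 3*x + 18)/((x - 7)*(x - 1)^2) - (-x^2 + 3*x + 18)/((x - 7)^2*(x - 1))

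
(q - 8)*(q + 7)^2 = q^3 + 6*q^2 - 63*q - 392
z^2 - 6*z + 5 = (z - 5)*(z - 1)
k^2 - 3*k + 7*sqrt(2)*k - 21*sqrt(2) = (k - 3)*(k + 7*sqrt(2))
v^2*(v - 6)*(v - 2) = v^4 - 8*v^3 + 12*v^2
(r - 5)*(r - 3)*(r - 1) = r^3 - 9*r^2 + 23*r - 15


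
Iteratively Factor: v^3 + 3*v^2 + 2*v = (v)*(v^2 + 3*v + 2) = v*(v + 2)*(v + 1)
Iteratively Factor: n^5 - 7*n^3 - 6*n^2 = (n - 3)*(n^4 + 3*n^3 + 2*n^2) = (n - 3)*(n + 2)*(n^3 + n^2) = (n - 3)*(n + 1)*(n + 2)*(n^2) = n*(n - 3)*(n + 1)*(n + 2)*(n)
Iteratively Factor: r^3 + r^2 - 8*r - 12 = (r + 2)*(r^2 - r - 6) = (r + 2)^2*(r - 3)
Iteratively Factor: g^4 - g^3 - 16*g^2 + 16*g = (g - 4)*(g^3 + 3*g^2 - 4*g) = (g - 4)*(g + 4)*(g^2 - g) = g*(g - 4)*(g + 4)*(g - 1)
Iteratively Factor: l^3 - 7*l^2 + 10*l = (l - 5)*(l^2 - 2*l) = (l - 5)*(l - 2)*(l)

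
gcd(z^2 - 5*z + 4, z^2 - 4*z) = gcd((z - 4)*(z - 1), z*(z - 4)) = z - 4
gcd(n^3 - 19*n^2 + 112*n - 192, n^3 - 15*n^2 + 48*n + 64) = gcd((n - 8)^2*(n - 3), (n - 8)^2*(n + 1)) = n^2 - 16*n + 64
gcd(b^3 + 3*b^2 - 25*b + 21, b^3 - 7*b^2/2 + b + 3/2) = b^2 - 4*b + 3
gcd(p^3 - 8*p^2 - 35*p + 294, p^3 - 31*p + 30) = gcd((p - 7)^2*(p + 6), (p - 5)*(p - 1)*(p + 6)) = p + 6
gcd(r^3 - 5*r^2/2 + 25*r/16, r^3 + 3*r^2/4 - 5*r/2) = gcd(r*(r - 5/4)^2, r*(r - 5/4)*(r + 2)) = r^2 - 5*r/4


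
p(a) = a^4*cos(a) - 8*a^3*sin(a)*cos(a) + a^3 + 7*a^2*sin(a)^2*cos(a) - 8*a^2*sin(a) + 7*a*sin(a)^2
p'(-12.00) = -12597.48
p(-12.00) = 21632.09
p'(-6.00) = -10.99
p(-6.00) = 1427.12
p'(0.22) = -0.01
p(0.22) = -0.00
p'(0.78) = -2.36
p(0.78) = -0.39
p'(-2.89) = 276.67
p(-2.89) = -33.27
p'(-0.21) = -0.01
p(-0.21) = 0.00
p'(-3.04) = 397.85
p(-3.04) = -83.77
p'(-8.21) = 1701.89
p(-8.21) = -380.20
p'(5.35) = 1713.99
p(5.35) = 1511.94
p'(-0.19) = -0.01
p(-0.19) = 0.00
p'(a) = -a^4*sin(a) + 8*a^3*sin(a)^2 - 8*a^3*cos(a)^2 + 4*a^3*cos(a) - 7*a^2*sin(a)^3 + 14*a^2*sin(a)*cos(a)^2 - 24*a^2*sin(a)*cos(a) - 8*a^2*cos(a) + 3*a^2 + 14*a*sin(a)^2*cos(a) + 14*a*sin(a)*cos(a) - 16*a*sin(a) + 7*sin(a)^2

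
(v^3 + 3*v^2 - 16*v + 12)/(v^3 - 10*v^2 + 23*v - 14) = (v + 6)/(v - 7)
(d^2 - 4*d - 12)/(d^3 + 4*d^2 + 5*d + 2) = (d - 6)/(d^2 + 2*d + 1)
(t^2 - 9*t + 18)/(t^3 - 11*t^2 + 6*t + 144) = (t - 3)/(t^2 - 5*t - 24)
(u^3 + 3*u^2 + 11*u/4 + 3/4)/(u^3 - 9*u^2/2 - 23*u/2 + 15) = (4*u^3 + 12*u^2 + 11*u + 3)/(2*(2*u^3 - 9*u^2 - 23*u + 30))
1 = 1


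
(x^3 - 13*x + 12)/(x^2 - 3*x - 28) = (x^2 - 4*x + 3)/(x - 7)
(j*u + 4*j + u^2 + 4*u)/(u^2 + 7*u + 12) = (j + u)/(u + 3)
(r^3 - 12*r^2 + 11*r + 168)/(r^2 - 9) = (r^2 - 15*r + 56)/(r - 3)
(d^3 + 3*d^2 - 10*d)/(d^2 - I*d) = (d^2 + 3*d - 10)/(d - I)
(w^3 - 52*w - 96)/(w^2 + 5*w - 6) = (w^2 - 6*w - 16)/(w - 1)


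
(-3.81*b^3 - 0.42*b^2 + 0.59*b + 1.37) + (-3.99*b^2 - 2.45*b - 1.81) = -3.81*b^3 - 4.41*b^2 - 1.86*b - 0.44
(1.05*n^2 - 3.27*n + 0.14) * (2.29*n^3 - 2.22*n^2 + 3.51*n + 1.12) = 2.4045*n^5 - 9.8193*n^4 + 11.2655*n^3 - 10.6125*n^2 - 3.171*n + 0.1568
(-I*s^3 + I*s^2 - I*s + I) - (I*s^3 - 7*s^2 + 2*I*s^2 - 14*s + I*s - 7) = -2*I*s^3 + 7*s^2 - I*s^2 + 14*s - 2*I*s + 7 + I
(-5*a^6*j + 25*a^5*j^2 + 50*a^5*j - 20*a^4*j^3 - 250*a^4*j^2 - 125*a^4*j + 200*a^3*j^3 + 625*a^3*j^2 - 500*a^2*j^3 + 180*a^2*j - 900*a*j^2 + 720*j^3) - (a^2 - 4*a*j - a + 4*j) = -5*a^6*j + 25*a^5*j^2 + 50*a^5*j - 20*a^4*j^3 - 250*a^4*j^2 - 125*a^4*j + 200*a^3*j^3 + 625*a^3*j^2 - 500*a^2*j^3 + 180*a^2*j - a^2 - 900*a*j^2 + 4*a*j + a + 720*j^3 - 4*j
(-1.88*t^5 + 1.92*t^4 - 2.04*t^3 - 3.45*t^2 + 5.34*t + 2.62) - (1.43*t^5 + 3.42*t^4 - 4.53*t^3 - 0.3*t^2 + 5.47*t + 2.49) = -3.31*t^5 - 1.5*t^4 + 2.49*t^3 - 3.15*t^2 - 0.13*t + 0.13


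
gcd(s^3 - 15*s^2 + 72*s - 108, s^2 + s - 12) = s - 3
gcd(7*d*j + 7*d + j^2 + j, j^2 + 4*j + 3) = j + 1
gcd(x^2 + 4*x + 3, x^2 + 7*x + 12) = x + 3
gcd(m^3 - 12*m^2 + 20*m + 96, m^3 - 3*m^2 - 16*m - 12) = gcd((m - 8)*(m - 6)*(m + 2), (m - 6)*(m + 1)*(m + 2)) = m^2 - 4*m - 12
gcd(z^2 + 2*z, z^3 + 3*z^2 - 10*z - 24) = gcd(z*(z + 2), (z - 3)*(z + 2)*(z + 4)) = z + 2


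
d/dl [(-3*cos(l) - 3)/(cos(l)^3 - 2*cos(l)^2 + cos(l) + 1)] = 3*(5*cos(l) - cos(2*l) - cos(3*l) - 1)*sin(l)/(2*(cos(l)^3 - 2*cos(l)^2 + cos(l) + 1)^2)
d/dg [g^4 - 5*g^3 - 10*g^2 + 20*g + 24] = 4*g^3 - 15*g^2 - 20*g + 20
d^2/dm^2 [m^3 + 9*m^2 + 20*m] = 6*m + 18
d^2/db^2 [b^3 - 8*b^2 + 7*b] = 6*b - 16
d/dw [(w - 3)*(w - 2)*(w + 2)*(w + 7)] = 4*w^3 + 12*w^2 - 50*w - 16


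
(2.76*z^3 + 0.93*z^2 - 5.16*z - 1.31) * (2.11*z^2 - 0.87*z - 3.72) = 5.8236*z^5 - 0.4389*z^4 - 21.9639*z^3 - 1.7345*z^2 + 20.3349*z + 4.8732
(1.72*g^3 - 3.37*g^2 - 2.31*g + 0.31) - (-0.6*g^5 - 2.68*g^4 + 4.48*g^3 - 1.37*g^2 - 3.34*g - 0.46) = 0.6*g^5 + 2.68*g^4 - 2.76*g^3 - 2.0*g^2 + 1.03*g + 0.77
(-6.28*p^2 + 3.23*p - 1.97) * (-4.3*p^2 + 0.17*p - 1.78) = 27.004*p^4 - 14.9566*p^3 + 20.1985*p^2 - 6.0843*p + 3.5066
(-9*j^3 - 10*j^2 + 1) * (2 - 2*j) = 18*j^4 + 2*j^3 - 20*j^2 - 2*j + 2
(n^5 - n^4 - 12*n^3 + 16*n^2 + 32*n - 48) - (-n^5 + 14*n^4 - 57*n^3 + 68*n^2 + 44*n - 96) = 2*n^5 - 15*n^4 + 45*n^3 - 52*n^2 - 12*n + 48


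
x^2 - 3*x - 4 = (x - 4)*(x + 1)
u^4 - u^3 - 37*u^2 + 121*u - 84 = (u - 4)*(u - 3)*(u - 1)*(u + 7)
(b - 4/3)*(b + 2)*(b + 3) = b^3 + 11*b^2/3 - 2*b/3 - 8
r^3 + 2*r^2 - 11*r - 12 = (r - 3)*(r + 1)*(r + 4)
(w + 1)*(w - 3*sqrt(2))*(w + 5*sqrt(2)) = w^3 + w^2 + 2*sqrt(2)*w^2 - 30*w + 2*sqrt(2)*w - 30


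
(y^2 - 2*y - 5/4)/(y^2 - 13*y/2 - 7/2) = (y - 5/2)/(y - 7)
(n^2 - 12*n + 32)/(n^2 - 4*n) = (n - 8)/n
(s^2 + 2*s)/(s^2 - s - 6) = s/(s - 3)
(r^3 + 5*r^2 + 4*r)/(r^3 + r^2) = (r + 4)/r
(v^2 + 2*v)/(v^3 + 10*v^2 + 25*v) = (v + 2)/(v^2 + 10*v + 25)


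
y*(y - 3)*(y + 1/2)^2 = y^4 - 2*y^3 - 11*y^2/4 - 3*y/4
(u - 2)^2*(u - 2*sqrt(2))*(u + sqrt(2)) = u^4 - 4*u^3 - sqrt(2)*u^3 + 4*sqrt(2)*u^2 - 4*sqrt(2)*u + 16*u - 16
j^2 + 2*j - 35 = (j - 5)*(j + 7)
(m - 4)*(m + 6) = m^2 + 2*m - 24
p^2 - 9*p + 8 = (p - 8)*(p - 1)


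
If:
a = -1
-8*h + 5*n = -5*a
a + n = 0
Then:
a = -1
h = 0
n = 1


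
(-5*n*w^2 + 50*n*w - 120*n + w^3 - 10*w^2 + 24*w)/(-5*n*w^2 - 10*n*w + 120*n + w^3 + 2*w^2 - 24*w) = (w - 6)/(w + 6)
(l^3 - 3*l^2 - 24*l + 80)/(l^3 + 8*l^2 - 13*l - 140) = (l - 4)/(l + 7)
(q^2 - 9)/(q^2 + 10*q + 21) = (q - 3)/(q + 7)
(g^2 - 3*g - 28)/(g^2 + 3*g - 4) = (g - 7)/(g - 1)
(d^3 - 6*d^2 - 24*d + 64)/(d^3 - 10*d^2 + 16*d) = (d + 4)/d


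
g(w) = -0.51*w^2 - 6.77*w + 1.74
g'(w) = -1.02*w - 6.77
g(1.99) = -13.75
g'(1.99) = -8.80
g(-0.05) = 2.08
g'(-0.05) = -6.72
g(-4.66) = 22.21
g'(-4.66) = -2.02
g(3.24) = -25.55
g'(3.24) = -10.07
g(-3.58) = 19.44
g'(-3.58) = -3.12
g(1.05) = -5.93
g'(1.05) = -7.84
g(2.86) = -21.79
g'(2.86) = -9.69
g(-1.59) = 11.21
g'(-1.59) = -5.15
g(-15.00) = -11.46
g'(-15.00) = 8.53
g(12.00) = -152.94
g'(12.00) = -19.01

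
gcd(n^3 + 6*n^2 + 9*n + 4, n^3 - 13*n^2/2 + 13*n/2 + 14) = n + 1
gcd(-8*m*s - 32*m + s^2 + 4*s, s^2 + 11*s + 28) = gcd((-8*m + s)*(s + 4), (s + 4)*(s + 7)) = s + 4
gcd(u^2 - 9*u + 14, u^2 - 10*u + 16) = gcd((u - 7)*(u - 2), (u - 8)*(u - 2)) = u - 2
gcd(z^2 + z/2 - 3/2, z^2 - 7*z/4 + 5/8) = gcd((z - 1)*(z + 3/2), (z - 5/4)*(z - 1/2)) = 1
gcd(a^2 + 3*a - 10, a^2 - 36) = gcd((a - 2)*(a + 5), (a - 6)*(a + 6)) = 1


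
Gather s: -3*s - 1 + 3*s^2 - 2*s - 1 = 3*s^2 - 5*s - 2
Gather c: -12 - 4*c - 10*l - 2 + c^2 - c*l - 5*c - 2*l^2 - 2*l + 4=c^2 + c*(-l - 9) - 2*l^2 - 12*l - 10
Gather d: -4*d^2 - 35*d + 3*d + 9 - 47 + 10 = -4*d^2 - 32*d - 28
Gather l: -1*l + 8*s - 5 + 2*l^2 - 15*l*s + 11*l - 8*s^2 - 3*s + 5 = 2*l^2 + l*(10 - 15*s) - 8*s^2 + 5*s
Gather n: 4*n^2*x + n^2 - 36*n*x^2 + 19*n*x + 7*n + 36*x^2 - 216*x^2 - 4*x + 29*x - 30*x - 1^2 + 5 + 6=n^2*(4*x + 1) + n*(-36*x^2 + 19*x + 7) - 180*x^2 - 5*x + 10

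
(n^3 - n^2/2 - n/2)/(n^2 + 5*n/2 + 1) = n*(n - 1)/(n + 2)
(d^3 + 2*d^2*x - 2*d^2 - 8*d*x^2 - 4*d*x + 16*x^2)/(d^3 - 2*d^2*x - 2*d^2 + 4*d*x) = (d + 4*x)/d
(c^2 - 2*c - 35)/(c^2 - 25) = (c - 7)/(c - 5)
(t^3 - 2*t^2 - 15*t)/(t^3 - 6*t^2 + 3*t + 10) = t*(t + 3)/(t^2 - t - 2)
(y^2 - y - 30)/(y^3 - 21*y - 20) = (-y^2 + y + 30)/(-y^3 + 21*y + 20)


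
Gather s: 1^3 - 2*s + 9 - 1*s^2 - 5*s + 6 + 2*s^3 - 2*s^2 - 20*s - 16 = 2*s^3 - 3*s^2 - 27*s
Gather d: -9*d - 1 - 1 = -9*d - 2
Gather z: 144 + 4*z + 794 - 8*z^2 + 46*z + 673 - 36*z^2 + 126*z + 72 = -44*z^2 + 176*z + 1683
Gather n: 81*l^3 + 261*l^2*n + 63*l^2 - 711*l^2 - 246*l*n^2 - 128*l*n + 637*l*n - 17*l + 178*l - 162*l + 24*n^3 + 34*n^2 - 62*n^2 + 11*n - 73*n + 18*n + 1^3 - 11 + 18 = 81*l^3 - 648*l^2 - l + 24*n^3 + n^2*(-246*l - 28) + n*(261*l^2 + 509*l - 44) + 8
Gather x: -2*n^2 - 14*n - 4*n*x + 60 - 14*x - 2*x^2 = -2*n^2 - 14*n - 2*x^2 + x*(-4*n - 14) + 60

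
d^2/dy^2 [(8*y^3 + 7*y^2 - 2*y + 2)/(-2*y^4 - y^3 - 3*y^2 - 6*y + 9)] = 2*(-32*y^9 - 84*y^8 + 150*y^7 + 683*y^6 - 1098*y^5 - 1992*y^4 - 549*y^3 + 531*y^2 - 1944*y - 585)/(8*y^12 + 12*y^11 + 42*y^10 + 109*y^9 + 27*y^8 + 153*y^7 - 540*y^5 + 243*y^4 - 513*y^3 - 243*y^2 + 1458*y - 729)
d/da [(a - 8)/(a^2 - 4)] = (a^2 - 2*a*(a - 8) - 4)/(a^2 - 4)^2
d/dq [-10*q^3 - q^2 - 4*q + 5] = -30*q^2 - 2*q - 4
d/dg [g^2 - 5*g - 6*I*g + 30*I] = 2*g - 5 - 6*I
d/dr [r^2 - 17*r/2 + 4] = 2*r - 17/2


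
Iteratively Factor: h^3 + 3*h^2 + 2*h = (h + 2)*(h^2 + h) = (h + 1)*(h + 2)*(h)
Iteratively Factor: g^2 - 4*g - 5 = (g - 5)*(g + 1)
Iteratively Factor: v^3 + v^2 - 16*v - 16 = (v + 4)*(v^2 - 3*v - 4) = (v + 1)*(v + 4)*(v - 4)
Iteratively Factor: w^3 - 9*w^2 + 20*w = (w)*(w^2 - 9*w + 20) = w*(w - 4)*(w - 5)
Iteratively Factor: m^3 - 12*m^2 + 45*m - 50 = (m - 5)*(m^2 - 7*m + 10) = (m - 5)*(m - 2)*(m - 5)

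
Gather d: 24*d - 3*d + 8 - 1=21*d + 7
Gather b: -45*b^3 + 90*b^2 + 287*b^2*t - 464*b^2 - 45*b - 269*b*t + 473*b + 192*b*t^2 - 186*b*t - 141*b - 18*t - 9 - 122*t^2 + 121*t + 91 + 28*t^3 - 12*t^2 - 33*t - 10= -45*b^3 + b^2*(287*t - 374) + b*(192*t^2 - 455*t + 287) + 28*t^3 - 134*t^2 + 70*t + 72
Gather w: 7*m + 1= 7*m + 1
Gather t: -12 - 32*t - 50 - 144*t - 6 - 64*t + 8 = -240*t - 60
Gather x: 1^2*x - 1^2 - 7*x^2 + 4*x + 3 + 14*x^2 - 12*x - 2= 7*x^2 - 7*x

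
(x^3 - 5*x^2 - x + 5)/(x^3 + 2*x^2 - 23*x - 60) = (x^2 - 1)/(x^2 + 7*x + 12)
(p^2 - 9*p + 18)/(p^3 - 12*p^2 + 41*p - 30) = (p - 3)/(p^2 - 6*p + 5)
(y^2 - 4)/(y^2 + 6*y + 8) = (y - 2)/(y + 4)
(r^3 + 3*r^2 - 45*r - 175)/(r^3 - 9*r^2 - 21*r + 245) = (r + 5)/(r - 7)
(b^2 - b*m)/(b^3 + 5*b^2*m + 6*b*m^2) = (b - m)/(b^2 + 5*b*m + 6*m^2)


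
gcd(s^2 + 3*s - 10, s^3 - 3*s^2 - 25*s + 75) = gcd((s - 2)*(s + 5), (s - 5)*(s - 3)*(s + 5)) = s + 5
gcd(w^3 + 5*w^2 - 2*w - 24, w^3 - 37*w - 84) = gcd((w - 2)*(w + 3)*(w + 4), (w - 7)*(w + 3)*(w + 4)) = w^2 + 7*w + 12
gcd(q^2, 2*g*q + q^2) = q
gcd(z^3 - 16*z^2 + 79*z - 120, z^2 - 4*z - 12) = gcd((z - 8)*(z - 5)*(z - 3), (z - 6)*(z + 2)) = 1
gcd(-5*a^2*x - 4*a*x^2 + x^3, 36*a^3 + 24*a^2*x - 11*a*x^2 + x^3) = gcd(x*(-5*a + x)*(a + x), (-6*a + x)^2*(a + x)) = a + x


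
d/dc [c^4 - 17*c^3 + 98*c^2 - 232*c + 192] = 4*c^3 - 51*c^2 + 196*c - 232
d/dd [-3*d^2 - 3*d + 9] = -6*d - 3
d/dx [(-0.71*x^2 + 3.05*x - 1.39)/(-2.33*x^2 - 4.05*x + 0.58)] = (9.982*x^2 - 7.301*x - 3.8605)/(5.4289*x^4 + 18.873*x^3 + 13.6997*x^2 - 4.698*x + 0.3364)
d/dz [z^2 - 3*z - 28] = 2*z - 3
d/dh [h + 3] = 1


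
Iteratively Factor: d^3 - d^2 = (d)*(d^2 - d) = d*(d - 1)*(d)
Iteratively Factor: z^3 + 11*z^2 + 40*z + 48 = (z + 4)*(z^2 + 7*z + 12) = (z + 4)^2*(z + 3)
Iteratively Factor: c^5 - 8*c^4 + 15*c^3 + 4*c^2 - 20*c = (c + 1)*(c^4 - 9*c^3 + 24*c^2 - 20*c) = (c - 5)*(c + 1)*(c^3 - 4*c^2 + 4*c) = (c - 5)*(c - 2)*(c + 1)*(c^2 - 2*c) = (c - 5)*(c - 2)^2*(c + 1)*(c)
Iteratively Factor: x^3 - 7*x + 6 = (x - 1)*(x^2 + x - 6) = (x - 2)*(x - 1)*(x + 3)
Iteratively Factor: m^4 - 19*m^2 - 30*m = (m + 2)*(m^3 - 2*m^2 - 15*m) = (m - 5)*(m + 2)*(m^2 + 3*m) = m*(m - 5)*(m + 2)*(m + 3)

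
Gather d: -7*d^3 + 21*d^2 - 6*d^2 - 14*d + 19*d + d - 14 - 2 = -7*d^3 + 15*d^2 + 6*d - 16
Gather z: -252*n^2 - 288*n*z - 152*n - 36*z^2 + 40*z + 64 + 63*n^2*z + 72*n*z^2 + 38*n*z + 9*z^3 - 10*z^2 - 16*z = -252*n^2 - 152*n + 9*z^3 + z^2*(72*n - 46) + z*(63*n^2 - 250*n + 24) + 64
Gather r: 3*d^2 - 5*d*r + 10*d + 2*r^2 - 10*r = 3*d^2 + 10*d + 2*r^2 + r*(-5*d - 10)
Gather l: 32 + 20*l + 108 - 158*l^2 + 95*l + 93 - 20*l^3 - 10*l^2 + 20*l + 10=-20*l^3 - 168*l^2 + 135*l + 243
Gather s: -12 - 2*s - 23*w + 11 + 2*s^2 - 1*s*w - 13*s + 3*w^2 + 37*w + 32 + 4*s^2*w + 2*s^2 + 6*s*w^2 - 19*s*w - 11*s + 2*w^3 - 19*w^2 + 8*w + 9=s^2*(4*w + 4) + s*(6*w^2 - 20*w - 26) + 2*w^3 - 16*w^2 + 22*w + 40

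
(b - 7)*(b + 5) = b^2 - 2*b - 35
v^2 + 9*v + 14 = (v + 2)*(v + 7)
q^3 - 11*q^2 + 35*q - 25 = (q - 5)^2*(q - 1)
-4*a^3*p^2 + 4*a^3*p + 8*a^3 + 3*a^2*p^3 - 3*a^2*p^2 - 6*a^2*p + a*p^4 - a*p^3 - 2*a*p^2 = (-a + p)*(4*a + p)*(p - 2)*(a*p + a)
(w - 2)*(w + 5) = w^2 + 3*w - 10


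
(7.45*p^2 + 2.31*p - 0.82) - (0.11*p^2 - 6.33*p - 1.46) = 7.34*p^2 + 8.64*p + 0.64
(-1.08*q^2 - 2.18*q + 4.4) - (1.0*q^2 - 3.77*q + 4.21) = -2.08*q^2 + 1.59*q + 0.19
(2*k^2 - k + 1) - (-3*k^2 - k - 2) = 5*k^2 + 3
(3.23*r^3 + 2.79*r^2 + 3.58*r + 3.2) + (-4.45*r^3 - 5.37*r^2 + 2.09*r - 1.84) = -1.22*r^3 - 2.58*r^2 + 5.67*r + 1.36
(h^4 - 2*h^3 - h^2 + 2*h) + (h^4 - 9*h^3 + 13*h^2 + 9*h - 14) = 2*h^4 - 11*h^3 + 12*h^2 + 11*h - 14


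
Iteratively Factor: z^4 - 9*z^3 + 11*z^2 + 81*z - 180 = (z - 4)*(z^3 - 5*z^2 - 9*z + 45) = (z - 5)*(z - 4)*(z^2 - 9) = (z - 5)*(z - 4)*(z + 3)*(z - 3)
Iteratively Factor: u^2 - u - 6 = (u + 2)*(u - 3)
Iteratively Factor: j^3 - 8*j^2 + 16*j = (j)*(j^2 - 8*j + 16) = j*(j - 4)*(j - 4)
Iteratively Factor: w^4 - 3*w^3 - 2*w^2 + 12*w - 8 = (w - 2)*(w^3 - w^2 - 4*w + 4) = (w - 2)^2*(w^2 + w - 2) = (w - 2)^2*(w + 2)*(w - 1)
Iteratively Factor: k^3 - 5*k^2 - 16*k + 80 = (k - 5)*(k^2 - 16) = (k - 5)*(k - 4)*(k + 4)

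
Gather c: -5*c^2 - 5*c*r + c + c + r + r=-5*c^2 + c*(2 - 5*r) + 2*r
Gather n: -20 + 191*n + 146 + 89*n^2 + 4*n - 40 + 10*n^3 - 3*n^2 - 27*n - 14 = 10*n^3 + 86*n^2 + 168*n + 72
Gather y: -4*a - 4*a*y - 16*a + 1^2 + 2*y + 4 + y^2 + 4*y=-20*a + y^2 + y*(6 - 4*a) + 5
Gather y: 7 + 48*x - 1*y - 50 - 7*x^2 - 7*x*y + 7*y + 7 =-7*x^2 + 48*x + y*(6 - 7*x) - 36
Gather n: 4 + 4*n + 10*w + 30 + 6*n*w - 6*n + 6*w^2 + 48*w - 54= n*(6*w - 2) + 6*w^2 + 58*w - 20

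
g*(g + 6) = g^2 + 6*g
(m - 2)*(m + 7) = m^2 + 5*m - 14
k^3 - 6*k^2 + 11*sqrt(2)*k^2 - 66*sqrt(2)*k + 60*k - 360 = (k - 6)*(k + 5*sqrt(2))*(k + 6*sqrt(2))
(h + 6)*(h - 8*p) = h^2 - 8*h*p + 6*h - 48*p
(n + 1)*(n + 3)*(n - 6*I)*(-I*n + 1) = -I*n^4 - 5*n^3 - 4*I*n^3 - 20*n^2 - 9*I*n^2 - 15*n - 24*I*n - 18*I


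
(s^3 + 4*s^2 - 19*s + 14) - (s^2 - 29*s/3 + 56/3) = s^3 + 3*s^2 - 28*s/3 - 14/3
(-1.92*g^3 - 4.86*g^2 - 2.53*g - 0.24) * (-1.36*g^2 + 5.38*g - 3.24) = 2.6112*g^5 - 3.72*g^4 - 16.4852*g^3 + 2.4614*g^2 + 6.906*g + 0.7776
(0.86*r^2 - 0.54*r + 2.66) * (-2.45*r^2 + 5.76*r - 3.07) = -2.107*r^4 + 6.2766*r^3 - 12.2676*r^2 + 16.9794*r - 8.1662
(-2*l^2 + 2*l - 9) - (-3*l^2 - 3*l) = l^2 + 5*l - 9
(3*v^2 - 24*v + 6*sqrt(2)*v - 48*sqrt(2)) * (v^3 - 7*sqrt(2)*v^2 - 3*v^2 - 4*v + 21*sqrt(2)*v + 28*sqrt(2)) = 3*v^5 - 33*v^4 - 15*sqrt(2)*v^4 - 24*v^3 + 165*sqrt(2)*v^3 - 300*sqrt(2)*v^2 + 1020*v^2 - 1680*v - 480*sqrt(2)*v - 2688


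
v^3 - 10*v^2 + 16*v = v*(v - 8)*(v - 2)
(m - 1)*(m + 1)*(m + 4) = m^3 + 4*m^2 - m - 4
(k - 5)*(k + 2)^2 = k^3 - k^2 - 16*k - 20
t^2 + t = t*(t + 1)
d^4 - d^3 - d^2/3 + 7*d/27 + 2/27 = (d - 1)*(d - 2/3)*(d + 1/3)^2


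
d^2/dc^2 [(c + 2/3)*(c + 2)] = 2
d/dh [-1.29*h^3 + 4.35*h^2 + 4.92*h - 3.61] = -3.87*h^2 + 8.7*h + 4.92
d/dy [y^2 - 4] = 2*y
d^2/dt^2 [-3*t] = 0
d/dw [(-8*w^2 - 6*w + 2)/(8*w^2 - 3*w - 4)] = 2*(36*w^2 + 16*w + 15)/(64*w^4 - 48*w^3 - 55*w^2 + 24*w + 16)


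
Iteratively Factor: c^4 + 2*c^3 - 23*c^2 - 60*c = (c + 3)*(c^3 - c^2 - 20*c) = c*(c + 3)*(c^2 - c - 20) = c*(c - 5)*(c + 3)*(c + 4)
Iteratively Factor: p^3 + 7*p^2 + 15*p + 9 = (p + 3)*(p^2 + 4*p + 3) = (p + 3)^2*(p + 1)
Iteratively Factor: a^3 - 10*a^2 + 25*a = (a - 5)*(a^2 - 5*a) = a*(a - 5)*(a - 5)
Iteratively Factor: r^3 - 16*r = (r + 4)*(r^2 - 4*r) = r*(r + 4)*(r - 4)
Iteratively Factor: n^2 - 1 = (n - 1)*(n + 1)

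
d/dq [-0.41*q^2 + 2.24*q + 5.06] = 2.24 - 0.82*q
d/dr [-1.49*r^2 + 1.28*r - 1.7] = 1.28 - 2.98*r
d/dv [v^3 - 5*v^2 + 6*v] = 3*v^2 - 10*v + 6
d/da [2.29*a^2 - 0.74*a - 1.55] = 4.58*a - 0.74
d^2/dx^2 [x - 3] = 0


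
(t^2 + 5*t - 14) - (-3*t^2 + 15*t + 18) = 4*t^2 - 10*t - 32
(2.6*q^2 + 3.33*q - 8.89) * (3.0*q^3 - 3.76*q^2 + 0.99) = 7.8*q^5 + 0.214*q^4 - 39.1908*q^3 + 36.0004*q^2 + 3.2967*q - 8.8011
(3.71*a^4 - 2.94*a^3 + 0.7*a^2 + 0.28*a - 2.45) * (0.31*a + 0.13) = 1.1501*a^5 - 0.4291*a^4 - 0.1652*a^3 + 0.1778*a^2 - 0.7231*a - 0.3185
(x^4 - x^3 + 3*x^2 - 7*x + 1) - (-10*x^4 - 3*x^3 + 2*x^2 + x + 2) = 11*x^4 + 2*x^3 + x^2 - 8*x - 1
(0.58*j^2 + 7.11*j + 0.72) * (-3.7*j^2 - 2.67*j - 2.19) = -2.146*j^4 - 27.8556*j^3 - 22.9179*j^2 - 17.4933*j - 1.5768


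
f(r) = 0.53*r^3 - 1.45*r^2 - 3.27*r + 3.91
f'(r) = 1.59*r^2 - 2.9*r - 3.27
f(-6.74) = -202.20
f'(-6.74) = 88.51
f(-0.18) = 4.45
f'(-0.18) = -2.70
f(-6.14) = -153.36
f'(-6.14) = 74.48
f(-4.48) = -58.20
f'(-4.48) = 41.63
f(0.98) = -0.19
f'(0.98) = -4.58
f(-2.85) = -10.82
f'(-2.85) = 17.91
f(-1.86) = 1.57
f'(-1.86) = 7.62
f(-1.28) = 4.61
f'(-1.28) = 3.05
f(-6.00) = -143.15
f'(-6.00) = 71.37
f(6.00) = 46.57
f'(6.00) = 36.57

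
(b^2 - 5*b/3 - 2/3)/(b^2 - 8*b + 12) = (b + 1/3)/(b - 6)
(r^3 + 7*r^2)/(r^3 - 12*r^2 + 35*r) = r*(r + 7)/(r^2 - 12*r + 35)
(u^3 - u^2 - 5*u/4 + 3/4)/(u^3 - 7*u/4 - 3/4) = (2*u - 1)/(2*u + 1)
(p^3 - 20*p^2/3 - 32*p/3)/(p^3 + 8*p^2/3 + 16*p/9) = 3*(p - 8)/(3*p + 4)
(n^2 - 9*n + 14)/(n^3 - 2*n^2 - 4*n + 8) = (n - 7)/(n^2 - 4)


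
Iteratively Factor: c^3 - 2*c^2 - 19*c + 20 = (c - 1)*(c^2 - c - 20) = (c - 5)*(c - 1)*(c + 4)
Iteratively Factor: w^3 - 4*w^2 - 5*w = (w - 5)*(w^2 + w) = w*(w - 5)*(w + 1)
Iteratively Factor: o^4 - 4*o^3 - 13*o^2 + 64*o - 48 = (o - 3)*(o^3 - o^2 - 16*o + 16) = (o - 3)*(o + 4)*(o^2 - 5*o + 4) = (o - 3)*(o - 1)*(o + 4)*(o - 4)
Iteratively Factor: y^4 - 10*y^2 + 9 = (y - 1)*(y^3 + y^2 - 9*y - 9) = (y - 1)*(y + 3)*(y^2 - 2*y - 3) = (y - 3)*(y - 1)*(y + 3)*(y + 1)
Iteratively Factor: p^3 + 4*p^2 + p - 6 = (p + 2)*(p^2 + 2*p - 3) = (p - 1)*(p + 2)*(p + 3)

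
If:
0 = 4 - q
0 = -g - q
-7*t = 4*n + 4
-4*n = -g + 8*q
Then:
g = -4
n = -9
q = 4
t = 32/7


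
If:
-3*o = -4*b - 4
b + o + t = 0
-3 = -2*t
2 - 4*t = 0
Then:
No Solution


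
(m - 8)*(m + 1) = m^2 - 7*m - 8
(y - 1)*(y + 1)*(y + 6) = y^3 + 6*y^2 - y - 6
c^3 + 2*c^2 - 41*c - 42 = (c - 6)*(c + 1)*(c + 7)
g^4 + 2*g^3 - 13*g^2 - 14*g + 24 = (g - 3)*(g - 1)*(g + 2)*(g + 4)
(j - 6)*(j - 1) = j^2 - 7*j + 6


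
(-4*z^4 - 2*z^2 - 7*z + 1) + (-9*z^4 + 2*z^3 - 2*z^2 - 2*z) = -13*z^4 + 2*z^3 - 4*z^2 - 9*z + 1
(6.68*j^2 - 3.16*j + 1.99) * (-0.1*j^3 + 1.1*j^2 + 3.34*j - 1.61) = -0.668*j^5 + 7.664*j^4 + 18.6362*j^3 - 19.1202*j^2 + 11.7342*j - 3.2039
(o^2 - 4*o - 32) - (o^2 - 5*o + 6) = o - 38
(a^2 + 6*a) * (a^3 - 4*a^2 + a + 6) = a^5 + 2*a^4 - 23*a^3 + 12*a^2 + 36*a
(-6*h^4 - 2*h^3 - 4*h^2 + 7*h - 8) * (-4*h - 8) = 24*h^5 + 56*h^4 + 32*h^3 + 4*h^2 - 24*h + 64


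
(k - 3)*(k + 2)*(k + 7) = k^3 + 6*k^2 - 13*k - 42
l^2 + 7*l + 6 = (l + 1)*(l + 6)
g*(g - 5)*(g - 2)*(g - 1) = g^4 - 8*g^3 + 17*g^2 - 10*g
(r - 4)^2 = r^2 - 8*r + 16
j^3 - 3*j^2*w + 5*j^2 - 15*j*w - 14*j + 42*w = (j - 2)*(j + 7)*(j - 3*w)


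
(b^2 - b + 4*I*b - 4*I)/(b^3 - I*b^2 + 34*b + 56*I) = (b - 1)/(b^2 - 5*I*b + 14)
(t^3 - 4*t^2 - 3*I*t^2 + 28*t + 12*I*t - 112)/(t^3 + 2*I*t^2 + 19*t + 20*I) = (t^3 + t^2*(-4 - 3*I) + t*(28 + 12*I) - 112)/(t^3 + 2*I*t^2 + 19*t + 20*I)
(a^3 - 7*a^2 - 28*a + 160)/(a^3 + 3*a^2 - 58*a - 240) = (a - 4)/(a + 6)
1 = 1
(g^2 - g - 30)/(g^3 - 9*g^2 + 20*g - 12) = (g + 5)/(g^2 - 3*g + 2)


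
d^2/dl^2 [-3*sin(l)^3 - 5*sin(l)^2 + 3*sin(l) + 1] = 27*sin(l)^3 + 20*sin(l)^2 - 21*sin(l) - 10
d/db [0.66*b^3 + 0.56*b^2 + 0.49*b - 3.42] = 1.98*b^2 + 1.12*b + 0.49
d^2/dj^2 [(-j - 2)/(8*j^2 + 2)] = 4*(-16*j^2*(j + 2) + (3*j + 2)*(4*j^2 + 1))/(4*j^2 + 1)^3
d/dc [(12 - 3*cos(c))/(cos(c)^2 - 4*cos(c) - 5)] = 3*(sin(c)^2 + 8*cos(c) - 22)*sin(c)/(sin(c)^2 + 4*cos(c) + 4)^2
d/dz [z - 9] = 1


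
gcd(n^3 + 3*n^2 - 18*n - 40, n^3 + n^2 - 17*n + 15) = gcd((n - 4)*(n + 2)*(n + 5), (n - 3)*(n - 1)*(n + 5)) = n + 5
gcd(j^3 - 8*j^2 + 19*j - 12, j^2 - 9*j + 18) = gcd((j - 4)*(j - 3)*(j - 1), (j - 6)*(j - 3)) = j - 3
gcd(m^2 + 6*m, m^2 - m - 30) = 1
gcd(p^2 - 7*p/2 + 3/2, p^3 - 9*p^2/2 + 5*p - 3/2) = p^2 - 7*p/2 + 3/2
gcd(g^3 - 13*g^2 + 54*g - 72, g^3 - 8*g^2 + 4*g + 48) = g^2 - 10*g + 24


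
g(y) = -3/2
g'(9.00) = 0.00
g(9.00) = -1.50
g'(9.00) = 0.00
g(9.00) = -1.50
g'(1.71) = 0.00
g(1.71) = -1.50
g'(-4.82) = 0.00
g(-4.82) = -1.50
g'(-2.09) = 0.00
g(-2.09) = -1.50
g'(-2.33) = 0.00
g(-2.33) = -1.50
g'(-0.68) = 0.00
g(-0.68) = -1.50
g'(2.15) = 0.00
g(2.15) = -1.50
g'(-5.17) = 0.00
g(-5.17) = -1.50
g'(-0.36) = 0.00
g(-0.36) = -1.50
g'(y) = 0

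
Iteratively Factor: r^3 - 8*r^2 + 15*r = (r)*(r^2 - 8*r + 15) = r*(r - 5)*(r - 3)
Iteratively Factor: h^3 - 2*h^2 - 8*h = (h - 4)*(h^2 + 2*h) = (h - 4)*(h + 2)*(h)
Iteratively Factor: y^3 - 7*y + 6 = (y + 3)*(y^2 - 3*y + 2) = (y - 1)*(y + 3)*(y - 2)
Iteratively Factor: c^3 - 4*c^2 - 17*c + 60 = (c - 5)*(c^2 + c - 12) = (c - 5)*(c + 4)*(c - 3)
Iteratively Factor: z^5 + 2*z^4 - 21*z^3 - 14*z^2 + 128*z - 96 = (z + 4)*(z^4 - 2*z^3 - 13*z^2 + 38*z - 24) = (z - 3)*(z + 4)*(z^3 + z^2 - 10*z + 8) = (z - 3)*(z - 1)*(z + 4)*(z^2 + 2*z - 8) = (z - 3)*(z - 2)*(z - 1)*(z + 4)*(z + 4)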